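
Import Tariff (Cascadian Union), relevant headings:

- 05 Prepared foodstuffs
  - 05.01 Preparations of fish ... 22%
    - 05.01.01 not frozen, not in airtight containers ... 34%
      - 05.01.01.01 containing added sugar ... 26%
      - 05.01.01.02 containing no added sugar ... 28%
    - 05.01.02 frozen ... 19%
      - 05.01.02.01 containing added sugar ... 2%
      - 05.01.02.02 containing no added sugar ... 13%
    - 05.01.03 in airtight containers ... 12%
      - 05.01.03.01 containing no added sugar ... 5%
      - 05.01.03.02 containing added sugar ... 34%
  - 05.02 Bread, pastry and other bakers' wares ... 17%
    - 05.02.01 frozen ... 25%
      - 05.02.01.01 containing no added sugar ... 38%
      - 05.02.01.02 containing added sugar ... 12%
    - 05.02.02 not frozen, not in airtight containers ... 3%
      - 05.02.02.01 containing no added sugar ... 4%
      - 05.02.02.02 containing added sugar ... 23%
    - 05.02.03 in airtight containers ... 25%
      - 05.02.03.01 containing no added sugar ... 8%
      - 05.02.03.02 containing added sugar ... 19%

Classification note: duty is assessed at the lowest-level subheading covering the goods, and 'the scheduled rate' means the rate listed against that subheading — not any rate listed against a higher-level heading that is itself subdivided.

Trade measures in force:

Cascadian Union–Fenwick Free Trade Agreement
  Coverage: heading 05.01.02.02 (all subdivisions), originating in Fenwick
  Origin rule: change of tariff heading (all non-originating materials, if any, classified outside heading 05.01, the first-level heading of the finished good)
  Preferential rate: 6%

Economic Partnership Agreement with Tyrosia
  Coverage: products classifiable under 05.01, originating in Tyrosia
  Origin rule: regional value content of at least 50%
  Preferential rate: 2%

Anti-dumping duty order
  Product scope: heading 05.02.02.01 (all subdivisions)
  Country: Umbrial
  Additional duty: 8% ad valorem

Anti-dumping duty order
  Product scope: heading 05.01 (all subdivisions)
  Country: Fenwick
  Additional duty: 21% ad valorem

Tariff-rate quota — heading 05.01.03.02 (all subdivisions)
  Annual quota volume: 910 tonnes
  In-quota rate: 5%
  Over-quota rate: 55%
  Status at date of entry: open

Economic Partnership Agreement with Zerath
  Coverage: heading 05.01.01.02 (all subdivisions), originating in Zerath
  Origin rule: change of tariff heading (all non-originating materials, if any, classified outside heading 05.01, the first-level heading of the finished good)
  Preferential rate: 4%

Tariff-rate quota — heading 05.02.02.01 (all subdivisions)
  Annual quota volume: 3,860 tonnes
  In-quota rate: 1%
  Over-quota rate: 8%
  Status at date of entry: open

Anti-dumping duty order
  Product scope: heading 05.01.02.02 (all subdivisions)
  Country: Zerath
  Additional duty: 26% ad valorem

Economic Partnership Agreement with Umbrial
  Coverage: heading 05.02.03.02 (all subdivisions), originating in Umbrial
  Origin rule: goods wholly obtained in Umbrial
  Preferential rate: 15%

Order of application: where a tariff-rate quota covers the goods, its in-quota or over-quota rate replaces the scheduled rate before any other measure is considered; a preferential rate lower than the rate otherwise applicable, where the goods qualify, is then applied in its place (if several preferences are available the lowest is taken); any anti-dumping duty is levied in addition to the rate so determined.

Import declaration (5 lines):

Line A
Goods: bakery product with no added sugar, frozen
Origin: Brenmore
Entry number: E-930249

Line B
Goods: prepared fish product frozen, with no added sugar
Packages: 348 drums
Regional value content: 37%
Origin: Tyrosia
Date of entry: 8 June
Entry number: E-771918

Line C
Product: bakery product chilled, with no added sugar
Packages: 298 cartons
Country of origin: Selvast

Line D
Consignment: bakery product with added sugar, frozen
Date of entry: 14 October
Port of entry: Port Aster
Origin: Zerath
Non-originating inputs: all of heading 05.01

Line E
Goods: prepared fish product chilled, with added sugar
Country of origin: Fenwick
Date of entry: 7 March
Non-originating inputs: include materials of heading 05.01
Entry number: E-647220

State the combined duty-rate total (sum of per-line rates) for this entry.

Line A: bakery product → 05.02; frozen → 05.02.01; with no added sugar → 05.02.01.01. Scheduled 38%. No special measure applies. → 38%.
Line B: prepared fish product → 05.01; frozen → 05.01.02; with no added sugar → 05.01.02.02. Scheduled 13%. Tyrosia agreement on 05.01: RVC < 50%. → 13%.
Line C: bakery product → 05.02; chilled → 05.02.02; with no added sugar → 05.02.02.01. Scheduled 4%. quota on 05.02.02.01 open → in-quota 1%. → 1%.
Line D: bakery product → 05.02; frozen → 05.02.01; with added sugar → 05.02.01.02. Scheduled 12%. Zerath agreement on 05.01.01.02: 05.02.01.02 not covered. → 12%.
Line E: prepared fish product → 05.01; chilled → 05.01.01; with added sugar → 05.01.01.01. Scheduled 26%. Fenwick agreement on 05.01.02.02: 05.01.01.01 not covered; anti-dumping (Fenwick, 05.01): +21%; total 26% + 21% = 47%. → 47%.
Sum: 38% + 13% + 1% + 12% + 47% = 111%.

111%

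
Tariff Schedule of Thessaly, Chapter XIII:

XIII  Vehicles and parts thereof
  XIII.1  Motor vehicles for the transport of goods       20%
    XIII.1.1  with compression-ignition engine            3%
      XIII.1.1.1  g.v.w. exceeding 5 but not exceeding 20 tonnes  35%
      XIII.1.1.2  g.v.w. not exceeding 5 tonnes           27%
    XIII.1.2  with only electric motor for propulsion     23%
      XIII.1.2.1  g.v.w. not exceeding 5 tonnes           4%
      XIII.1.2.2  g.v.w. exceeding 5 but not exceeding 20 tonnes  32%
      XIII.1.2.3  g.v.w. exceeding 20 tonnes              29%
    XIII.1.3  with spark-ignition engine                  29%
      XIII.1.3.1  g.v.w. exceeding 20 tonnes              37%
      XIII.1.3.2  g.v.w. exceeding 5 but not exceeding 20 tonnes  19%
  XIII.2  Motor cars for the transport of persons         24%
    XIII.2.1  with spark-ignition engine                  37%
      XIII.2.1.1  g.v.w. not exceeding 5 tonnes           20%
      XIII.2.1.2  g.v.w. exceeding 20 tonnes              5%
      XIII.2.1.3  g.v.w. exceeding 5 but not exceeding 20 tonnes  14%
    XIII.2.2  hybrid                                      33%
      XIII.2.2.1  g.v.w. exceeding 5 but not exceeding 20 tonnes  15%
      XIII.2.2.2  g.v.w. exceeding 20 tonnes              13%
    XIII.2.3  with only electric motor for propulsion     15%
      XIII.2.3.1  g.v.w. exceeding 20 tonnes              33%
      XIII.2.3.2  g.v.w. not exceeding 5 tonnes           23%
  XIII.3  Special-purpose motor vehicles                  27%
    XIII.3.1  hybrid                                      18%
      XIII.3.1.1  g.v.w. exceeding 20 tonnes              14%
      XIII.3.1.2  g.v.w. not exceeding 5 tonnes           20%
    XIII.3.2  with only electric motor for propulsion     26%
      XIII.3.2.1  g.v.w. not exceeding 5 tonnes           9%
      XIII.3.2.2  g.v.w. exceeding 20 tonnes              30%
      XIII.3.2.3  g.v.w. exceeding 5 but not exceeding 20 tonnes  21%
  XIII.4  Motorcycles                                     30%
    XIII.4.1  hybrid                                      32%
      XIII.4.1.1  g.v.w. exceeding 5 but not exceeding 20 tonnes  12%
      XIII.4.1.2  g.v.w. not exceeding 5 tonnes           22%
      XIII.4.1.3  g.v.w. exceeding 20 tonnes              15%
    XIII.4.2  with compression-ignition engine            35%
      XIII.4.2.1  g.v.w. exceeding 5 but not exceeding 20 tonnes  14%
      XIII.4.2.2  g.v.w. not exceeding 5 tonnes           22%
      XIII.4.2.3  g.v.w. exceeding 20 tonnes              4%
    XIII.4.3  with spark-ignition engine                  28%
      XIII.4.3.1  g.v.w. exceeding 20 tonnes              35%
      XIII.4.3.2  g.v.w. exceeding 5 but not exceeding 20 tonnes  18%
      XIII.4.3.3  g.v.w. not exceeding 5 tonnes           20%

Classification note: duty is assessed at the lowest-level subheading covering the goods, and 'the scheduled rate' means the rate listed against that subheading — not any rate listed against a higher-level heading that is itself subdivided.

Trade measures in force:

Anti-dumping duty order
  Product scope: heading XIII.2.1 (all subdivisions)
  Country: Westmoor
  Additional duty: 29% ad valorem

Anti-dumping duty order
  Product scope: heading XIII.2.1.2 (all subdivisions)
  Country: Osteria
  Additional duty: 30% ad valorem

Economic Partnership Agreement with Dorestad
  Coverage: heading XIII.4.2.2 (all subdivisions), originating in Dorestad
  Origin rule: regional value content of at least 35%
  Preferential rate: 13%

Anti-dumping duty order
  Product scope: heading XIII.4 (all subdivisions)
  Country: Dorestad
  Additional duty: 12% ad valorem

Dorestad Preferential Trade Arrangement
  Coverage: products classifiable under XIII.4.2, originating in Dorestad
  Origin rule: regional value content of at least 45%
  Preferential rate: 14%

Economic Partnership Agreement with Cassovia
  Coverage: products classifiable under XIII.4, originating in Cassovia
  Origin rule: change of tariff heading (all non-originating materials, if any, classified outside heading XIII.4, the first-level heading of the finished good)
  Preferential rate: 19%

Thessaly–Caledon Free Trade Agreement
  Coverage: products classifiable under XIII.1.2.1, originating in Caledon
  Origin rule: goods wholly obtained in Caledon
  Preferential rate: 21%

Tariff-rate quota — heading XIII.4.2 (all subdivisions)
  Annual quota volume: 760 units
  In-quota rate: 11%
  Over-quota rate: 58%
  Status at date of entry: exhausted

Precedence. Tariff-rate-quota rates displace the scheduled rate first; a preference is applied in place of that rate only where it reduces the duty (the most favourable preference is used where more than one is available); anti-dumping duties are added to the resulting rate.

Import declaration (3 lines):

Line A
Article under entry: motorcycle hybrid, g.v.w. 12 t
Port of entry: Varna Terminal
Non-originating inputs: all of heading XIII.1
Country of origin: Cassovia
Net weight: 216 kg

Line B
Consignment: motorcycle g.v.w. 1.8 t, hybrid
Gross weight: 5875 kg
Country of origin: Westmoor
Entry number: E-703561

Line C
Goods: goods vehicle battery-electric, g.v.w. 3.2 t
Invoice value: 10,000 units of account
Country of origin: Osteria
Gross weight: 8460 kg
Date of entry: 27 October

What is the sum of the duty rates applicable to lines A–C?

38%

Line A: motorcycle → XIII.4; hybrid → XIII.4.1; g.v.w. 12 t → XIII.4.1.1. Scheduled 12%. Cassovia agreement on XIII.4: CTH met → 19% available; preference 19% not lower than 12% → no reduction. → 12%.
Line B: motorcycle → XIII.4; hybrid → XIII.4.1; g.v.w. 1.8 t → XIII.4.1.2. Scheduled 22%. No special measure applies. → 22%.
Line C: goods vehicle → XIII.1; battery-electric → XIII.1.2; g.v.w. 3.2 t → XIII.1.2.1. Scheduled 4%. No special measure applies. → 4%.
Sum: 12% + 22% + 4% = 38%.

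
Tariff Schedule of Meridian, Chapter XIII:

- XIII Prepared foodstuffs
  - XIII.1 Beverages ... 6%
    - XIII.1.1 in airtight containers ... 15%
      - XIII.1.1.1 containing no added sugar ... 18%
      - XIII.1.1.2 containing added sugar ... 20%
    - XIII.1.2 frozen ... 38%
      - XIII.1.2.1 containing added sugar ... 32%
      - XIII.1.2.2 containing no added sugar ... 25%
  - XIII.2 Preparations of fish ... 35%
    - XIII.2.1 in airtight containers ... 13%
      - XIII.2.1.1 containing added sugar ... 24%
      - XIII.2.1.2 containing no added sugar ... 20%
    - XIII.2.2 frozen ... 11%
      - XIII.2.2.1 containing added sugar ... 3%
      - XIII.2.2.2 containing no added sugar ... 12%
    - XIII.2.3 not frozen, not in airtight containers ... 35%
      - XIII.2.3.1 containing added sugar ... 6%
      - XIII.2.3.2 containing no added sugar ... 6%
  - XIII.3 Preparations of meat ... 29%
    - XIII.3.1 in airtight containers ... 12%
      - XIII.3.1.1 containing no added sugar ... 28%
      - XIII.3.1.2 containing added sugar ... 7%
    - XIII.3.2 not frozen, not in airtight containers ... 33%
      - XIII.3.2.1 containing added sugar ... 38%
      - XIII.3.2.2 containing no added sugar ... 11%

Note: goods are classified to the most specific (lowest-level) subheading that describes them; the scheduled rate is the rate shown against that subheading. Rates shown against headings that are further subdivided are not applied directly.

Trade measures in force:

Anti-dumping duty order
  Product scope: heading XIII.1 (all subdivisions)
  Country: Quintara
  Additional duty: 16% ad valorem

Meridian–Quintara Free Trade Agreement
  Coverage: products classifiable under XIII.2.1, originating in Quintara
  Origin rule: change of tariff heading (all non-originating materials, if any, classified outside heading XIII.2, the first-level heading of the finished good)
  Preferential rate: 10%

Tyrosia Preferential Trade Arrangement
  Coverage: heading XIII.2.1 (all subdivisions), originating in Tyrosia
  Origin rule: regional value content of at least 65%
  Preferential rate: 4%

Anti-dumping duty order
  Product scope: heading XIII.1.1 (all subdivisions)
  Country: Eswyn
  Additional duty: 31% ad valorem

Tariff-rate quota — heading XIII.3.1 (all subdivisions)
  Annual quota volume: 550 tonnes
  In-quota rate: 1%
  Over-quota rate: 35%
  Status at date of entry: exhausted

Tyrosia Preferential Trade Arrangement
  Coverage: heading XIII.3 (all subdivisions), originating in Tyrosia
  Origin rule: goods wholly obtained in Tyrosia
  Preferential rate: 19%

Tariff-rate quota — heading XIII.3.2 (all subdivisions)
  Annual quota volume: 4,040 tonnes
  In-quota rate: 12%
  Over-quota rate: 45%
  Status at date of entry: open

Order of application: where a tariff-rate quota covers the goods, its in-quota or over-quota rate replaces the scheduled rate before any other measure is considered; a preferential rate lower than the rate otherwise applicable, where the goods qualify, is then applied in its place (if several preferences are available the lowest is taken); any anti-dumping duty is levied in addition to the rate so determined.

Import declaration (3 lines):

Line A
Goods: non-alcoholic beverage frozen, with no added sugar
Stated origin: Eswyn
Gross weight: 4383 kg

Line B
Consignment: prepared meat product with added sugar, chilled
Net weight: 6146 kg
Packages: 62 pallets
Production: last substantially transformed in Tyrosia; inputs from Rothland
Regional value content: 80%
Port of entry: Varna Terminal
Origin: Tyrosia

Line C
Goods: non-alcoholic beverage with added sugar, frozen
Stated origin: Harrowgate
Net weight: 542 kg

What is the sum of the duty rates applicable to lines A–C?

69%

Line A: non-alcoholic beverage → XIII.1; frozen → XIII.1.2; with no added sugar → XIII.1.2.2. Scheduled 25%. No special measure applies. → 25%.
Line B: prepared meat product → XIII.3; chilled → XIII.3.2; with added sugar → XIII.3.2.1. Scheduled 38%. quota on XIII.3.2 open → in-quota 12%; Tyrosia agreement on XIII.2.1: XIII.3.2.1 not covered; Tyrosia agreement on XIII.3: not wholly obtained. → 12%.
Line C: non-alcoholic beverage → XIII.1; frozen → XIII.1.2; with added sugar → XIII.1.2.1. Scheduled 32%. No special measure applies. → 32%.
Sum: 25% + 12% + 32% = 69%.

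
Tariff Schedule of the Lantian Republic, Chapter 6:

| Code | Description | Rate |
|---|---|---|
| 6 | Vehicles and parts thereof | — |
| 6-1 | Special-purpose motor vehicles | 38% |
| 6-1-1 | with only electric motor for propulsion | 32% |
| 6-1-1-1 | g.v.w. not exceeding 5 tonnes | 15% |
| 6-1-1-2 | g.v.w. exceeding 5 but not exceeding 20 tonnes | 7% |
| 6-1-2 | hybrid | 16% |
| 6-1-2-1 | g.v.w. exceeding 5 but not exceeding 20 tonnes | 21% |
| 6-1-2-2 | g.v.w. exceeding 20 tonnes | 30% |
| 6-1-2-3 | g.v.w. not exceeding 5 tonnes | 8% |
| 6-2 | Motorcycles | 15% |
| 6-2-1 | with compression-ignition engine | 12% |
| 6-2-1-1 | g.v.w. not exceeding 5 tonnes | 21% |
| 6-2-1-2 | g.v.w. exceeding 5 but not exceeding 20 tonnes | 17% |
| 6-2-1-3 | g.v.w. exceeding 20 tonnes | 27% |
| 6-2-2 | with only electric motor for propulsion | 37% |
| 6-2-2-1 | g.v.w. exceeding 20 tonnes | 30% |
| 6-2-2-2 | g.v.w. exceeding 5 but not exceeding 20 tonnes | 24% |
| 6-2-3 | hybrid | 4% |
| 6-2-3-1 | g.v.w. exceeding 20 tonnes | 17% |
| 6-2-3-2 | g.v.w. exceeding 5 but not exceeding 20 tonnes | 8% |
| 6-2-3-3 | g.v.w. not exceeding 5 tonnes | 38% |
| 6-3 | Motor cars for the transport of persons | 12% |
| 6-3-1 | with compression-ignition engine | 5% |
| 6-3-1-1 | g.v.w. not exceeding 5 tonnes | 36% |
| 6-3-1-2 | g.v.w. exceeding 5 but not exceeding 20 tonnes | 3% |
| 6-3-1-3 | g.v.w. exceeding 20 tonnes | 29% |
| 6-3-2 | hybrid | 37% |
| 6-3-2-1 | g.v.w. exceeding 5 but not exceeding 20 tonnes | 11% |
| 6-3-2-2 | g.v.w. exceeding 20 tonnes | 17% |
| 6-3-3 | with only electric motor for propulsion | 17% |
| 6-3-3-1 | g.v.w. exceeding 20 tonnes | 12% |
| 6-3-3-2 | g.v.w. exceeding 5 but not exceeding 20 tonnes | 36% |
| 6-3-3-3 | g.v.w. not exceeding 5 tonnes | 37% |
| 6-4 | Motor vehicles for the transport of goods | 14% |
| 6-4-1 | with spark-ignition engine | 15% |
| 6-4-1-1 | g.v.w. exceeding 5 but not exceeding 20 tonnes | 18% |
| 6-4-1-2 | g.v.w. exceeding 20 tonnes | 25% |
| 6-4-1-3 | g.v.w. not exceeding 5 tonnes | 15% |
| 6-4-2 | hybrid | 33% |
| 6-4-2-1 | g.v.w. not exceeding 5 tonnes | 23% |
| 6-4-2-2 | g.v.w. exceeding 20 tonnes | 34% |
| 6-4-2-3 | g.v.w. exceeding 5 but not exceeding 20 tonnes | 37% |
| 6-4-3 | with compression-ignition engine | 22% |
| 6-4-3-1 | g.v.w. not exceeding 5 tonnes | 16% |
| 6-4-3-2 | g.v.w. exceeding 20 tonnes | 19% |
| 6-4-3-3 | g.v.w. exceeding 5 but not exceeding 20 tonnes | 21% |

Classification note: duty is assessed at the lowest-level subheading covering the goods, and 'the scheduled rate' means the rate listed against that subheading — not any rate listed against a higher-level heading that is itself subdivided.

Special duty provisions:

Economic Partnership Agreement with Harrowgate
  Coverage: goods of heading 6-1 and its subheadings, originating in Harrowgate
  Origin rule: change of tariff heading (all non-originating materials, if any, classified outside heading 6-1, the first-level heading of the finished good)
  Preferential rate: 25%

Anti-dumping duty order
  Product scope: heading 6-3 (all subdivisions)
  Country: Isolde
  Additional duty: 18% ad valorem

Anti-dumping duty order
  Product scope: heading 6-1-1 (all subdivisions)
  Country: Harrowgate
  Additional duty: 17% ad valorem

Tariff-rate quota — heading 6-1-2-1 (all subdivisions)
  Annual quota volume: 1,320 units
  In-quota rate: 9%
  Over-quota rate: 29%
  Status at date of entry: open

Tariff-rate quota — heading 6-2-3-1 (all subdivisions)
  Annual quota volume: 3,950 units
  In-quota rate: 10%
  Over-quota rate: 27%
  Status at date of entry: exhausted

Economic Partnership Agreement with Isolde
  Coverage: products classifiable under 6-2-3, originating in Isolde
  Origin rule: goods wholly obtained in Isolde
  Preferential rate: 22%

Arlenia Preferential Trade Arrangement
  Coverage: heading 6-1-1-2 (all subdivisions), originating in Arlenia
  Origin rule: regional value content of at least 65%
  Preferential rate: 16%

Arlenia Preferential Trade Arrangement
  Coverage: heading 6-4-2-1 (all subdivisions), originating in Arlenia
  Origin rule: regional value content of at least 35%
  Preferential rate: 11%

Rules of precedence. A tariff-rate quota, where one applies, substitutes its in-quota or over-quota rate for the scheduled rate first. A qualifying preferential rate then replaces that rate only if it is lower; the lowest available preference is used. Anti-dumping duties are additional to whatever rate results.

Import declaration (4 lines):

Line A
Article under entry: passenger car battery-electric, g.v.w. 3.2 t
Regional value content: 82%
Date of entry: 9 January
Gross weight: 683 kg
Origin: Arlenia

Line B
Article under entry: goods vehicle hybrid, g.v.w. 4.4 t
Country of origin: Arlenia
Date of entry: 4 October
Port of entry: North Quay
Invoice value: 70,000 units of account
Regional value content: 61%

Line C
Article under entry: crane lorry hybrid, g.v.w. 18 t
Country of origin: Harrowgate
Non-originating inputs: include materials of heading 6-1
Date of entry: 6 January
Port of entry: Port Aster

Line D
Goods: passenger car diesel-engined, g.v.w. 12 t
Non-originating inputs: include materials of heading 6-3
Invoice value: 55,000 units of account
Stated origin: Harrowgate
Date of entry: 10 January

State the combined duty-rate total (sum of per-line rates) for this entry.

Line A: passenger car → 6-3; battery-electric → 6-3-3; g.v.w. 3.2 t → 6-3-3-3. Scheduled 37%. Arlenia agreement on 6-1-1-2: 6-3-3-3 not covered; Arlenia agreement on 6-4-2-1: 6-3-3-3 not covered. → 37%.
Line B: goods vehicle → 6-4; hybrid → 6-4-2; g.v.w. 4.4 t → 6-4-2-1. Scheduled 23%. Arlenia agreement on 6-1-1-2: 6-4-2-1 not covered; Arlenia agreement on 6-4-2-1: RVC ≥ 35% → 11% available; preferential 11%. → 11%.
Line C: crane lorry → 6-1; hybrid → 6-1-2; g.v.w. 18 t → 6-1-2-1. Scheduled 21%. quota on 6-1-2-1 open → in-quota 9%; Harrowgate agreement on 6-1: CTH not met. → 9%.
Line D: passenger car → 6-3; diesel-engined → 6-3-1; g.v.w. 12 t → 6-3-1-2. Scheduled 3%. Harrowgate agreement on 6-1: 6-3-1-2 not covered. → 3%.
Sum: 37% + 11% + 9% + 3% = 60%.

60%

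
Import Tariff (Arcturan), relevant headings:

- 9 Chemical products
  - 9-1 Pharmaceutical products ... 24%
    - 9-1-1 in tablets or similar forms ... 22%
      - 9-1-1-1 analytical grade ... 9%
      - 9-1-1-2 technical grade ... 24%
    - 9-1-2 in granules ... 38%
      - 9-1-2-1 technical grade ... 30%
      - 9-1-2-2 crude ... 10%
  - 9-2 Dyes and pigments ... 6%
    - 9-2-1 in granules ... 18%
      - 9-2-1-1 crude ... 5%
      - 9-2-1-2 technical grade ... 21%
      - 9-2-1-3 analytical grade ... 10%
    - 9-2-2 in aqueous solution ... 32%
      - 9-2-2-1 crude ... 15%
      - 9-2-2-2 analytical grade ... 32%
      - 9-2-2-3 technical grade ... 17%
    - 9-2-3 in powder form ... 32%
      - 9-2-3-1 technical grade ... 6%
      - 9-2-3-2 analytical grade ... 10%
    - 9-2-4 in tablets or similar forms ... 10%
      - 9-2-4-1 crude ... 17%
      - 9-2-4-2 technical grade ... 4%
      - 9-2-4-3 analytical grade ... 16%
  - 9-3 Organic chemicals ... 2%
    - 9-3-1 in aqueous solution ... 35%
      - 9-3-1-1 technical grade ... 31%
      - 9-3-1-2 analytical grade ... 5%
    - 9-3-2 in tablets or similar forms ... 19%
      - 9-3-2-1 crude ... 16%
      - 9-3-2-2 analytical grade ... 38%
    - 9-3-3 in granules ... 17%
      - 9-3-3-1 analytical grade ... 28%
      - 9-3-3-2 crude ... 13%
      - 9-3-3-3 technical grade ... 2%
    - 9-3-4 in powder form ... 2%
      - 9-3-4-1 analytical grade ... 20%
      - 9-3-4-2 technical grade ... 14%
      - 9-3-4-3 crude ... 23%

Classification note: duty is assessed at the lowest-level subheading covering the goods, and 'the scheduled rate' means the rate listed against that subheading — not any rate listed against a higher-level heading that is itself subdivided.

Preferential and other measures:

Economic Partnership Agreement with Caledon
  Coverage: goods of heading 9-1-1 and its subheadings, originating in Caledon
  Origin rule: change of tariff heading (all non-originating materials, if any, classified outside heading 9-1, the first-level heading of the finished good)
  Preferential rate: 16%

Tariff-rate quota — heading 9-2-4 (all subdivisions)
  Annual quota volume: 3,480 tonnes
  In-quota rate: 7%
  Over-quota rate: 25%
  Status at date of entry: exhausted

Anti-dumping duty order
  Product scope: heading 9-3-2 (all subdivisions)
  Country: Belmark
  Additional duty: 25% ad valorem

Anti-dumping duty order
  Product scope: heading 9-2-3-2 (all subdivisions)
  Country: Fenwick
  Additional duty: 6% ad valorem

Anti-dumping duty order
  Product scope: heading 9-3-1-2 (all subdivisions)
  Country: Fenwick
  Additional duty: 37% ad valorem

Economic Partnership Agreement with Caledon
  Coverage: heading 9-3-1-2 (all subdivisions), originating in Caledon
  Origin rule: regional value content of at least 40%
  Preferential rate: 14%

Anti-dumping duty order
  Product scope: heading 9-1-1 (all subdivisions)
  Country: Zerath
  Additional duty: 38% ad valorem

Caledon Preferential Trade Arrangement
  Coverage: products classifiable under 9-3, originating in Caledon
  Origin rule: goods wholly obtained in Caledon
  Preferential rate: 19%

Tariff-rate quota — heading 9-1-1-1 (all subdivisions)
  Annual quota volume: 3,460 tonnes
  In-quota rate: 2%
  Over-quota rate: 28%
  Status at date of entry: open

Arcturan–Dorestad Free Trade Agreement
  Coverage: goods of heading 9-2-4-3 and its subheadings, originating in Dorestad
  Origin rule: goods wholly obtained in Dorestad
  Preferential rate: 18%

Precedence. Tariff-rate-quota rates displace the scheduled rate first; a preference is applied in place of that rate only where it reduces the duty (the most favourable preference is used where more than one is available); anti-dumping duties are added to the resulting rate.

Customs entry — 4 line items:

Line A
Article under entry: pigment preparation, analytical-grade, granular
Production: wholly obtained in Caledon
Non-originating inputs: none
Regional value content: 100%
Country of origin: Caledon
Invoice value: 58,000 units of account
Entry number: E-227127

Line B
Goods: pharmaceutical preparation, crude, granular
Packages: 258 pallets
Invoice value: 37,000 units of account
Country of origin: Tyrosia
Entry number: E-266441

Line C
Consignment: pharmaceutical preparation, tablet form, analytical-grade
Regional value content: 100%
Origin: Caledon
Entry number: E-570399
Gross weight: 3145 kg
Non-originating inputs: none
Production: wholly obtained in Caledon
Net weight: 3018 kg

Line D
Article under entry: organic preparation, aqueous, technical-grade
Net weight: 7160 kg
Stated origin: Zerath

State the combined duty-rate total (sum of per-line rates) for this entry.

53%

Line A: pigment → 9-2; granular → 9-2-1; analytical-grade → 9-2-1-3. Scheduled 10%. Caledon agreement on 9-1-1: 9-2-1-3 not covered; Caledon agreement on 9-3-1-2: 9-2-1-3 not covered; Caledon agreement on 9-3: 9-2-1-3 not covered. → 10%.
Line B: pharmaceutical → 9-1; granular → 9-1-2; crude → 9-1-2-2. Scheduled 10%. No special measure applies. → 10%.
Line C: pharmaceutical → 9-1; tablet form → 9-1-1; analytical-grade → 9-1-1-1. Scheduled 9%. quota on 9-1-1-1 open → in-quota 2%; Caledon agreement on 9-1-1: CTH met → 16% available; Caledon agreement on 9-3-1-2: 9-1-1-1 not covered; Caledon agreement on 9-3: 9-1-1-1 not covered; preference 16% not lower than 2% → no reduction. → 2%.
Line D: organic → 9-3; aqueous → 9-3-1; technical-grade → 9-3-1-1. Scheduled 31%. No special measure applies. → 31%.
Sum: 10% + 10% + 2% + 31% = 53%.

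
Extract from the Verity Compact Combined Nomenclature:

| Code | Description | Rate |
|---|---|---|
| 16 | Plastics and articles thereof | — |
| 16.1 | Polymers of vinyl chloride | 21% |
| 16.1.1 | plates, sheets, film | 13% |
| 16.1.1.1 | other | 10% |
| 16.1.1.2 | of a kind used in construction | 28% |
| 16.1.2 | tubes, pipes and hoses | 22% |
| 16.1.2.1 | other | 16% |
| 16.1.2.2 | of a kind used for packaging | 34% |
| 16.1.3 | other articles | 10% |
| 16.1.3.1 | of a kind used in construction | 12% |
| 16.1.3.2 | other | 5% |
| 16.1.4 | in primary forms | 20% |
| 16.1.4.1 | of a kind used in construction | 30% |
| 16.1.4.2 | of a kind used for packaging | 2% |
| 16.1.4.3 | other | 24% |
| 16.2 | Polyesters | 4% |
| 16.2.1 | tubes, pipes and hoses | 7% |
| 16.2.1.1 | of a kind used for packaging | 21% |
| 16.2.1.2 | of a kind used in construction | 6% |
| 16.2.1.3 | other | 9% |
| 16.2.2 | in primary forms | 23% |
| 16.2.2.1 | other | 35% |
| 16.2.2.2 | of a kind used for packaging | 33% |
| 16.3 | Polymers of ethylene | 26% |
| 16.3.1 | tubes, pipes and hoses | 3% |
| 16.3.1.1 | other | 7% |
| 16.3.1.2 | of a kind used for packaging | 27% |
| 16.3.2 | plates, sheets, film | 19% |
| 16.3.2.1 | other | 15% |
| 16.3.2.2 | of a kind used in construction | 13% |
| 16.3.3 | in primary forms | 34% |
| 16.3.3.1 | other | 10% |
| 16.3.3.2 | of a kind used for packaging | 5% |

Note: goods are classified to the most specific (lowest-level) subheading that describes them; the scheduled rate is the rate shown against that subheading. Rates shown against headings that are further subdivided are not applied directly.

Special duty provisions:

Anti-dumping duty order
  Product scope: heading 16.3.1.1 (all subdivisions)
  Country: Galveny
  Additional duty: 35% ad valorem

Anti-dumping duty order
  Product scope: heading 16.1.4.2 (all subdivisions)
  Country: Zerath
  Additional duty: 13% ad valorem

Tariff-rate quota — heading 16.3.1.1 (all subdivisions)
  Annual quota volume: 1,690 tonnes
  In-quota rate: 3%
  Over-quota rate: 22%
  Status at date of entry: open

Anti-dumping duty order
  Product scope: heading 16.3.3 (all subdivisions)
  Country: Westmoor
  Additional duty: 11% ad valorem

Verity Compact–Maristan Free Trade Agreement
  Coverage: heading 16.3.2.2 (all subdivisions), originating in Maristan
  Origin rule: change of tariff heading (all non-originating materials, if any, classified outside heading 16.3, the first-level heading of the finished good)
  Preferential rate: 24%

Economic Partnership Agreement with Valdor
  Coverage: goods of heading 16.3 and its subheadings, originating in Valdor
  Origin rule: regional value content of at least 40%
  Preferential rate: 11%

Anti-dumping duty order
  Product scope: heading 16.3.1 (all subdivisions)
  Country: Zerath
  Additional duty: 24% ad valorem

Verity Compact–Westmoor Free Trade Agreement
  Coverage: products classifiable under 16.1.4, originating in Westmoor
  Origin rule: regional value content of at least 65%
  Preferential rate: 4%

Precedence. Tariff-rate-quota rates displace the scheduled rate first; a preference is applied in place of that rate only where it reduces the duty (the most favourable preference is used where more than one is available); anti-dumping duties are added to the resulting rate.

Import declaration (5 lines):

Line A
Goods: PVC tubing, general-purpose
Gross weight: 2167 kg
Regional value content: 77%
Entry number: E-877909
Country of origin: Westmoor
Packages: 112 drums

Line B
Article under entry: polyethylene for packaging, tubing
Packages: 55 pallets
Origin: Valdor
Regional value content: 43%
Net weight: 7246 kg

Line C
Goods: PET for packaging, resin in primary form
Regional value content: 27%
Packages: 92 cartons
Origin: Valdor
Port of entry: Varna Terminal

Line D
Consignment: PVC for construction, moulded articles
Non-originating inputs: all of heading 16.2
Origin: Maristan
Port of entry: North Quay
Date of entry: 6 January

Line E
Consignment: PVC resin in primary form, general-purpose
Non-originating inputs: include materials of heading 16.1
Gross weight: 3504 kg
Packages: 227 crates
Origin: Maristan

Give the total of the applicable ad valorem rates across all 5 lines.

Line A: PVC → 16.1; tubing → 16.1.2; general-purpose → 16.1.2.1. Scheduled 16%. Westmoor agreement on 16.1.4: 16.1.2.1 not covered. → 16%.
Line B: polyethylene → 16.3; tubing → 16.3.1; for packaging → 16.3.1.2. Scheduled 27%. Valdor agreement on 16.3: RVC ≥ 40% → 11% available; preferential 11%. → 11%.
Line C: PET → 16.2; resin in primary form → 16.2.2; for packaging → 16.2.2.2. Scheduled 33%. Valdor agreement on 16.3: 16.2.2.2 not covered. → 33%.
Line D: PVC → 16.1; moulded articles → 16.1.3; for construction → 16.1.3.1. Scheduled 12%. Maristan agreement on 16.3.2.2: 16.1.3.1 not covered. → 12%.
Line E: PVC → 16.1; resin in primary form → 16.1.4; general-purpose → 16.1.4.3. Scheduled 24%. Maristan agreement on 16.3.2.2: 16.1.4.3 not covered. → 24%.
Sum: 16% + 11% + 33% + 12% + 24% = 96%.

96%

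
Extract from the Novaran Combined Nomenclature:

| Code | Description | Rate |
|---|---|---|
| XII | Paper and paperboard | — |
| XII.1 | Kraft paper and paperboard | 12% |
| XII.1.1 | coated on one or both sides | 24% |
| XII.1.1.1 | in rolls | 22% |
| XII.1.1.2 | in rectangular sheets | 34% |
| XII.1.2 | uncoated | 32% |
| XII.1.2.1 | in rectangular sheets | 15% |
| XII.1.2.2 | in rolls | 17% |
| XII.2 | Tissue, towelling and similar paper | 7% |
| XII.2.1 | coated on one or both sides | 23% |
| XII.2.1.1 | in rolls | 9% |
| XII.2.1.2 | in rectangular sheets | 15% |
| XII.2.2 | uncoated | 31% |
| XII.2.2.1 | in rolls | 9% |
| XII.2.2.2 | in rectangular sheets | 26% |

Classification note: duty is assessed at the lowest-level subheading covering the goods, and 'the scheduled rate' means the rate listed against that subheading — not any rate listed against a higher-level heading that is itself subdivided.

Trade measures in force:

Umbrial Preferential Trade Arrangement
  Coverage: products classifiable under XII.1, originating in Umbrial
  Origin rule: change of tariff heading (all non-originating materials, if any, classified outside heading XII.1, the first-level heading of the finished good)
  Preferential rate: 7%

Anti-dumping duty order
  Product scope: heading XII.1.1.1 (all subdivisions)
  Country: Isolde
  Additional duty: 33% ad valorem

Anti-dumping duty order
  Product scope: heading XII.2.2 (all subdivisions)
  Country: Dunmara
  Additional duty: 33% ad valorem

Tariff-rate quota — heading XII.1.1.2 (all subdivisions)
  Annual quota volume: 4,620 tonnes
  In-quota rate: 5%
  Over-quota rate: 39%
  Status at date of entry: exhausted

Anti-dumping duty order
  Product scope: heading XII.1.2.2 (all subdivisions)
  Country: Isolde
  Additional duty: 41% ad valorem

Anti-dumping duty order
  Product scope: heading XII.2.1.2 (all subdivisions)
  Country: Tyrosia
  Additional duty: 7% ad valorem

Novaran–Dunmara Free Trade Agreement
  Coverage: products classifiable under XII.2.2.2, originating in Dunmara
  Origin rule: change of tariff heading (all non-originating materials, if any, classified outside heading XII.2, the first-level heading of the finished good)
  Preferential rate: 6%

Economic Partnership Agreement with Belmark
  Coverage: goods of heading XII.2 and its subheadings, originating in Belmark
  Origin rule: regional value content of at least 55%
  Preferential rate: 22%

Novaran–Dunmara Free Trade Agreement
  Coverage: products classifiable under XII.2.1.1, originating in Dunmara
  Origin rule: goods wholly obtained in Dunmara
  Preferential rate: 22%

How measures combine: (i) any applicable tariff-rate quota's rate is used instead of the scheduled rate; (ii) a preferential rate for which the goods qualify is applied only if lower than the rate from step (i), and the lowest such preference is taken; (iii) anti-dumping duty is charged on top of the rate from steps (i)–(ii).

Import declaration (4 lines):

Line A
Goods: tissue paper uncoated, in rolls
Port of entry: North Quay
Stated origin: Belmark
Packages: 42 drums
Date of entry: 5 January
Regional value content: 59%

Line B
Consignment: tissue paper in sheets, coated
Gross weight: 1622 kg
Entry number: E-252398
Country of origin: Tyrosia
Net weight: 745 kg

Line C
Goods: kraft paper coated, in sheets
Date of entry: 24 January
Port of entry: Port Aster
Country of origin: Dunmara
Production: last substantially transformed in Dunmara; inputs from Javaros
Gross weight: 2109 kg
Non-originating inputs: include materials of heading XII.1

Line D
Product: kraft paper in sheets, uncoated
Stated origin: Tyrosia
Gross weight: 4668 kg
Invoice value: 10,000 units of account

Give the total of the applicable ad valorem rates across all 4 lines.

85%

Line A: tissue paper → XII.2; uncoated → XII.2.2; in rolls → XII.2.2.1. Scheduled 9%. Belmark agreement on XII.2: RVC ≥ 55% → 22% available; preference 22% not lower than 9% → no reduction. → 9%.
Line B: tissue paper → XII.2; coated → XII.2.1; in sheets → XII.2.1.2. Scheduled 15%. anti-dumping (Tyrosia, XII.2.1.2): +7%; total 15% + 7% = 22%. → 22%.
Line C: kraft paper → XII.1; coated → XII.1.1; in sheets → XII.1.1.2. Scheduled 34%. quota on XII.1.1.2 exhausted → over-quota 39%; Dunmara agreement on XII.2.2.2: XII.1.1.2 not covered; Dunmara agreement on XII.2.1.1: XII.1.1.2 not covered. → 39%.
Line D: kraft paper → XII.1; uncoated → XII.1.2; in sheets → XII.1.2.1. Scheduled 15%. No special measure applies. → 15%.
Sum: 9% + 22% + 39% + 15% = 85%.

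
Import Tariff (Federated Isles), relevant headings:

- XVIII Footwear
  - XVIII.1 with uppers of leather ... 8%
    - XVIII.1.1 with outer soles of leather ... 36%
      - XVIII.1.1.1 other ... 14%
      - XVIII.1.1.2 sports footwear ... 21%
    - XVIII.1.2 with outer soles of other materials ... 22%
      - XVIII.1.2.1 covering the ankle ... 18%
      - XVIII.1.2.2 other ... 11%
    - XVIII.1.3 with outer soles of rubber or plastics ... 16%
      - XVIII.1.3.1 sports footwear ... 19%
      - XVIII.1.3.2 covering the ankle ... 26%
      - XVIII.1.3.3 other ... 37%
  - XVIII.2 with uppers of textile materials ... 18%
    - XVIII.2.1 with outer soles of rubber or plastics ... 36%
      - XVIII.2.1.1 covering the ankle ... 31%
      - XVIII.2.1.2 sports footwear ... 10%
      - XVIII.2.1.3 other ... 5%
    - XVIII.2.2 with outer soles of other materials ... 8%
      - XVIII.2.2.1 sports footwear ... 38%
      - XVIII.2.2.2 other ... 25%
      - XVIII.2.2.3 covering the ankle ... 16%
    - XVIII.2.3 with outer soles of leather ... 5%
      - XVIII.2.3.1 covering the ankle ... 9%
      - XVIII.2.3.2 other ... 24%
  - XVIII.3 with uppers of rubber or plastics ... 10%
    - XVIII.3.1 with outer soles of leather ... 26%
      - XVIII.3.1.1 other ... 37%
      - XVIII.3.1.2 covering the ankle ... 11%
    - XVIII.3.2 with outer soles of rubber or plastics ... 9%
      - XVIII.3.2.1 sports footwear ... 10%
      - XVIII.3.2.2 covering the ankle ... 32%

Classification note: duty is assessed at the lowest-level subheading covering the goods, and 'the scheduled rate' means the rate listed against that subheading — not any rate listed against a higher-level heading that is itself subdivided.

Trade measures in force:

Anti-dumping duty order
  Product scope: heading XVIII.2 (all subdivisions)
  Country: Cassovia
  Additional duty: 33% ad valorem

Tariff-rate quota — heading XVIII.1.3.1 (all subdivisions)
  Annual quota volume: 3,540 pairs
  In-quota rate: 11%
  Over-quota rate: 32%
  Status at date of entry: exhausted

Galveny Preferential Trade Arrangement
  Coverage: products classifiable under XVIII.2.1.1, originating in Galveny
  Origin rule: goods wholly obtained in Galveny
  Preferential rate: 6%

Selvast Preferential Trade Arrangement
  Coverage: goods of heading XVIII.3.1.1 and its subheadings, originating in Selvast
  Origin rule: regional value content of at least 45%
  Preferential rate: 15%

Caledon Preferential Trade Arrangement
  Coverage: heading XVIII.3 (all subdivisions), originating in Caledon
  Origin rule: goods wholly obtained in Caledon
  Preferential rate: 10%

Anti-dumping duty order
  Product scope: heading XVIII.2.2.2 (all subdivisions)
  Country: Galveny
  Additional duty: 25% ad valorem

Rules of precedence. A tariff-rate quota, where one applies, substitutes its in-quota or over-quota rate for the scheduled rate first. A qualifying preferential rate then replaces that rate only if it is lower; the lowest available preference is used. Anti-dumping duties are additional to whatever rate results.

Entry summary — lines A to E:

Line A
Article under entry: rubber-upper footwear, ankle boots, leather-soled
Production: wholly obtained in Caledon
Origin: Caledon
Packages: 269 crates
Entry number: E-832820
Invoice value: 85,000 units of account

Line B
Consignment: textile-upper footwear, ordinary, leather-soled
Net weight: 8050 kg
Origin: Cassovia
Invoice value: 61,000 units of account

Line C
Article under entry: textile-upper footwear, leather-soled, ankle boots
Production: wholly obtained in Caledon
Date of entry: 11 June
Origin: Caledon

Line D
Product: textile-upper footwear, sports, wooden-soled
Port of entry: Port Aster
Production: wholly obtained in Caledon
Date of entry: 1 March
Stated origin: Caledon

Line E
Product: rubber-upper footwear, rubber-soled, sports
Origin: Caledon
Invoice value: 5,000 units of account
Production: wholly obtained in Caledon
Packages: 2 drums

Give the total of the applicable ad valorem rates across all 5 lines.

124%

Line A: rubber-upper → XVIII.3; leather-soled → XVIII.3.1; ankle boots → XVIII.3.1.2. Scheduled 11%. Caledon agreement on XVIII.3: wholly obtained → 10% available; preferential 10%. → 10%.
Line B: textile-upper → XVIII.2; leather-soled → XVIII.2.3; ordinary → XVIII.2.3.2. Scheduled 24%. anti-dumping (Cassovia, XVIII.2): +33%; total 24% + 33% = 57%. → 57%.
Line C: textile-upper → XVIII.2; leather-soled → XVIII.2.3; ankle boots → XVIII.2.3.1. Scheduled 9%. Caledon agreement on XVIII.3: XVIII.2.3.1 not covered. → 9%.
Line D: textile-upper → XVIII.2; wooden-soled → XVIII.2.2; sports → XVIII.2.2.1. Scheduled 38%. Caledon agreement on XVIII.3: XVIII.2.2.1 not covered. → 38%.
Line E: rubber-upper → XVIII.3; rubber-soled → XVIII.3.2; sports → XVIII.3.2.1. Scheduled 10%. Caledon agreement on XVIII.3: wholly obtained → 10% available; preference 10% not lower than 10% → no reduction. → 10%.
Sum: 10% + 57% + 9% + 38% + 10% = 124%.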